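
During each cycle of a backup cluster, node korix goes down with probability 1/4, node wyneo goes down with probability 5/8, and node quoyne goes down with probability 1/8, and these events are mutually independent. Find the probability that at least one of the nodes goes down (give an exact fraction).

193/256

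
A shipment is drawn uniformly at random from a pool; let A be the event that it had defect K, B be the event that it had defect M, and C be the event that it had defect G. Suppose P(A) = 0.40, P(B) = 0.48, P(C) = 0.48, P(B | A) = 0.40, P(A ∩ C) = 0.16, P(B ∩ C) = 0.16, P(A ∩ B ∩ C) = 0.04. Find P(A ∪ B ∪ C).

P(A ∩ B) = P(A)·P(B|A) = 0.40 × 0.40 = 0.16
By inclusion–exclusion:
P(A ∪ B ∪ C) = 0.40 + 0.48 + 0.48 − 0.16 − 0.16 − 0.16 + 0.04 = 0.92

0.92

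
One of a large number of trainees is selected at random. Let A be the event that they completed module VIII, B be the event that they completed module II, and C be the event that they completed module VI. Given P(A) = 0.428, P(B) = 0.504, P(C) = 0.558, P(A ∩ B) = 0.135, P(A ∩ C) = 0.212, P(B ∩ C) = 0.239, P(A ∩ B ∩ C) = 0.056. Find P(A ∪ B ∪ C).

Using inclusion–exclusion:
P(A ∪ B ∪ C) = 0.428 + 0.504 + 0.558 − 0.135 − 0.212 − 0.239 + 0.056 = 0.960

0.960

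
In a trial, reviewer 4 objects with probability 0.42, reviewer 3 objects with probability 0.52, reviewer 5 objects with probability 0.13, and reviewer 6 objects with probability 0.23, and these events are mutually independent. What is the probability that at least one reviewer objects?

P(none) = (1 − 0.42) × (1 − 0.52) × (1 − 0.13) × (1 − 0.23) = 0.58 × 0.48 × 0.87 × 0.77 = 0.18650016
P(at least one) = 1 − 0.18650016 = 0.81349984

0.81349984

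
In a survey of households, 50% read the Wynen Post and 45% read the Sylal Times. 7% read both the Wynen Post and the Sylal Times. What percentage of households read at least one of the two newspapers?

88%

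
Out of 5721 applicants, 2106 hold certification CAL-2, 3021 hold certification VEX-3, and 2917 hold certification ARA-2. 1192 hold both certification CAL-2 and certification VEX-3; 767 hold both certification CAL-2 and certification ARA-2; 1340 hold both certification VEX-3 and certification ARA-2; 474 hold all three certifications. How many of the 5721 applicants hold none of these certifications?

502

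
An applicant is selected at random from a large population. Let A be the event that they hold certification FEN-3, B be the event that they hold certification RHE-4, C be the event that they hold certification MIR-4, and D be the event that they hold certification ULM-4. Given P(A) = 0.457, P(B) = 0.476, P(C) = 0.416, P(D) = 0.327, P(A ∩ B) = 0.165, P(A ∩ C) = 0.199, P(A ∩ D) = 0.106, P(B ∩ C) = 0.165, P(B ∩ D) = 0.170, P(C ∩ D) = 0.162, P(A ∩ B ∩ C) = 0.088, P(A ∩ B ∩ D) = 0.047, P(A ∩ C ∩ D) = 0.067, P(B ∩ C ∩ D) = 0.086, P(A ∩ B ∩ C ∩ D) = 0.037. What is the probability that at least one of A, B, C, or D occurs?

0.960

P(A ∪ B ∪ C ∪ D) = 0.457 + 0.476 + 0.416 + 0.327 − 0.165 − 0.199 − 0.106 − 0.165 − 0.170 − 0.162 + 0.088 + 0.047 + 0.067 + 0.086 − 0.037 = 0.960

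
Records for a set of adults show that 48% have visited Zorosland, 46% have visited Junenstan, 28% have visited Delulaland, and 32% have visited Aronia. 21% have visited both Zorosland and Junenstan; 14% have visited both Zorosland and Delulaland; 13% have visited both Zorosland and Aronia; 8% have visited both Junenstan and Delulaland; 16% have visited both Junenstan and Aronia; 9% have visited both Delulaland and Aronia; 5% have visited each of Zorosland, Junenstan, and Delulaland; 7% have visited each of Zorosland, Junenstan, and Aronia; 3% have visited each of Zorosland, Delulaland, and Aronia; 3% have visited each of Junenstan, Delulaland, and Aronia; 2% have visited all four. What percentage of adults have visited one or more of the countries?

89%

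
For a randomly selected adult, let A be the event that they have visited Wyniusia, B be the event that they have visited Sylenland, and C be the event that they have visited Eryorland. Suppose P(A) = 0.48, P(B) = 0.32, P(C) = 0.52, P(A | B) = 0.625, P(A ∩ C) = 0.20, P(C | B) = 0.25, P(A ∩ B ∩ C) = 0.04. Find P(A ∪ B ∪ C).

P(A ∩ B) = P(B)·P(A|B) = 0.32 × 0.625 = 0.20
P(B ∩ C) = P(B)·P(C|B) = 0.32 × 0.25 = 0.08
Using inclusion–exclusion:
P(A ∪ B ∪ C) = 0.48 + 0.32 + 0.52 − 0.20 − 0.20 − 0.08 + 0.04 = 0.88

0.88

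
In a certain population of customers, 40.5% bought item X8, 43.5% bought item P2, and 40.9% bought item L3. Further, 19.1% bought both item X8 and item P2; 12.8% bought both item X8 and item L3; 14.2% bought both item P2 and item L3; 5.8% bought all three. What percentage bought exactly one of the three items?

P(exactly one) = 40.5 + 43.5 + 40.9 − 2·19.1 − 2·12.8 − 2·14.2 + 3·5.8 = 50.1%

50.1%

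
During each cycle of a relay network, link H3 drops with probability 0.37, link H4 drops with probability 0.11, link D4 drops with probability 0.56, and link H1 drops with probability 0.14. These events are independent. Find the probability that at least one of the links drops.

0.78783112

Since the events are independent, P(none) is the product of the individual non-occurrence probabilities.
P(none) = (1 − 0.37) × (1 − 0.11) × (1 − 0.56) × (1 − 0.14) = 0.63 × 0.89 × 0.44 × 0.86 = 0.21216888
P(at least one) = 1 − 0.21216888 = 0.78783112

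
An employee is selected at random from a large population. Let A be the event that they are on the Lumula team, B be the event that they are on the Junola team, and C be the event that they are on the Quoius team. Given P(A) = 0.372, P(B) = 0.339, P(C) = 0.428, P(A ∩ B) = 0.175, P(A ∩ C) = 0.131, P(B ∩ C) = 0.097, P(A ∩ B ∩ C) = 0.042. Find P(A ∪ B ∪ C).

0.778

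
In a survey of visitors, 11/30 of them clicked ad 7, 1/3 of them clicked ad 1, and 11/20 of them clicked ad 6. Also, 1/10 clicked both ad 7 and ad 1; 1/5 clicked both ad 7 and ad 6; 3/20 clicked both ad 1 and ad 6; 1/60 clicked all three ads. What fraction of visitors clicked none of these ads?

11/60

Using inclusion–exclusion:
P(≥1) = 11/30 + 1/3 + 11/20 − 1/10 − 1/5 − 3/20 + 1/60 = 49/60
P(none) = 1 − 49/60 = 11/60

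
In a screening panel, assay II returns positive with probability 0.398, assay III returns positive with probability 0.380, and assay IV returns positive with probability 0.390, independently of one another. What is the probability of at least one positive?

P(none) = (1 − 0.398) × (1 − 0.380) × (1 − 0.390) = 0.602 × 0.620 × 0.610 = 0.2276764
P(at least one) = 1 − 0.2276764 = 0.7723236

0.7723236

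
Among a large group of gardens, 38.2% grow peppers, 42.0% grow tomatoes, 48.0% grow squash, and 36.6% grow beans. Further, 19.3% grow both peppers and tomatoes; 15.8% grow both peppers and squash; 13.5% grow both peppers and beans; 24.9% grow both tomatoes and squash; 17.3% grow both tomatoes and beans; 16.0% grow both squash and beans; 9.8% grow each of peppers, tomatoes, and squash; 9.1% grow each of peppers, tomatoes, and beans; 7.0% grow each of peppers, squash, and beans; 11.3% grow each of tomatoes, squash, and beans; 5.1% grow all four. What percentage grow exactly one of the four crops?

42.4%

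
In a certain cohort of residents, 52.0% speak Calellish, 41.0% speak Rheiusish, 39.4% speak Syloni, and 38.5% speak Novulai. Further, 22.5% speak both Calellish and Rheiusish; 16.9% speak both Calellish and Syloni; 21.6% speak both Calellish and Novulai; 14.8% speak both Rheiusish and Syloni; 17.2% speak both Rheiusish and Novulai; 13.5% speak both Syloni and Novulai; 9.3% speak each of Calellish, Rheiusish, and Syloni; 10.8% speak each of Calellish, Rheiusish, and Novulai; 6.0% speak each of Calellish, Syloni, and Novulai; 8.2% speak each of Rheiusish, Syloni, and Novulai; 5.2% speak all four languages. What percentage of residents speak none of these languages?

By inclusion-exclusion,
P(union) = 52.0 + 41.0 + 39.4 + 38.5 − 22.5 − 16.9 − 21.6 − 14.8 − 17.2 − 13.5 + 9.3 + 10.8 + 6.0 + 8.2 − 5.2 = 93.5%
P(none) = 100% − 93.5% = 6.5%

6.5%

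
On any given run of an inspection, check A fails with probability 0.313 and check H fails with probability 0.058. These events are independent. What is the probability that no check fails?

Independence gives P(none) = ∏(1 − pᵢ).
P(none) = (1 − 0.313) × (1 − 0.058) = 0.687 × 0.942 = 0.647154

0.647154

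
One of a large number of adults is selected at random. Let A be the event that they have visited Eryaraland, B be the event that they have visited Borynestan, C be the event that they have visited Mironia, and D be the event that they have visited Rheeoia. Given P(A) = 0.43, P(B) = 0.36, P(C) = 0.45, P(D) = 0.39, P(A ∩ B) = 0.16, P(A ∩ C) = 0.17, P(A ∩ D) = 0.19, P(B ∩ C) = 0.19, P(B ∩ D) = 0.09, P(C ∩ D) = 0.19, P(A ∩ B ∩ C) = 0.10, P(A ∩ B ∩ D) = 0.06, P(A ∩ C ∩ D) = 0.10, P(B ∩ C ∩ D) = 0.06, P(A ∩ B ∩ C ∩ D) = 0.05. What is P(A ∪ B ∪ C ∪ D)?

0.91

Inclusion–exclusion gives
P(A ∪ B ∪ C ∪ D) = 0.43 + 0.36 + 0.45 + 0.39 − 0.16 − 0.17 − 0.19 − 0.19 − 0.09 − 0.19 + 0.10 + 0.06 + 0.10 + 0.06 − 0.05 = 0.91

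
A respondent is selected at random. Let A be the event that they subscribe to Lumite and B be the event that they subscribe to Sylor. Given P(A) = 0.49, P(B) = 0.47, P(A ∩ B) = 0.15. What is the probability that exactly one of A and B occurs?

0.66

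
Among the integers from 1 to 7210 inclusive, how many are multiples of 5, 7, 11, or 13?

3061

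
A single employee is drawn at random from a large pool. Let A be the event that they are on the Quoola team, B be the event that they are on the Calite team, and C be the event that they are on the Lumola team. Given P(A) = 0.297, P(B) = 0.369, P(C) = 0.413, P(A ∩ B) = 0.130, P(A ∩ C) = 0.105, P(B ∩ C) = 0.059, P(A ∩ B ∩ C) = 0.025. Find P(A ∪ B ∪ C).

0.810

By inclusion–exclusion:
P(A ∪ B ∪ C) = 0.297 + 0.369 + 0.413 − 0.130 − 0.105 − 0.059 + 0.025 = 0.810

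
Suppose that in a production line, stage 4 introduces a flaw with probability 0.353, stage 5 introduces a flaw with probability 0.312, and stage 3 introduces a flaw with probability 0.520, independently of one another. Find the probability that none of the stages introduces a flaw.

0.21366528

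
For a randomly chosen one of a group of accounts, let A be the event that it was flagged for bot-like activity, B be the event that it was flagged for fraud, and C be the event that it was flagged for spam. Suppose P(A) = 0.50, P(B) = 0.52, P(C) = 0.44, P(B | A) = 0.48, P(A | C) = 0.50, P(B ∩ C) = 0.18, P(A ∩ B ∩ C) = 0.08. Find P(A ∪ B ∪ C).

0.90

P(A ∩ B) = P(A)·P(B|A) = 0.50 × 0.48 = 0.24
P(A ∩ C) = P(C)·P(A|C) = 0.44 × 0.50 = 0.22
P(A ∪ B ∪ C) = 0.50 + 0.52 + 0.44 − 0.24 − 0.22 − 0.18 + 0.08 = 0.90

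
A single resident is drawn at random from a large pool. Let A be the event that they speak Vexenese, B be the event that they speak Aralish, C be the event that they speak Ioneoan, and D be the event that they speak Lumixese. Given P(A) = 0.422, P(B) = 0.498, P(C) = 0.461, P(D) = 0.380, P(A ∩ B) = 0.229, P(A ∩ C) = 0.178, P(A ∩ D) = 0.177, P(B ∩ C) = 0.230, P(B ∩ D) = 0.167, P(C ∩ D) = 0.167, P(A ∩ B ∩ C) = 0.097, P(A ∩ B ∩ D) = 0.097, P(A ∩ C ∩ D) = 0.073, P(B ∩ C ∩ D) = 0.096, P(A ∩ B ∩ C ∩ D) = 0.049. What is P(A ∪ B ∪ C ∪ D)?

0.927

Apply inclusion-exclusion:
P(A ∪ B ∪ C ∪ D) = 0.422 + 0.498 + 0.461 + 0.380 − 0.229 − 0.178 − 0.177 − 0.230 − 0.167 − 0.167 + 0.097 + 0.097 + 0.073 + 0.096 − 0.049 = 0.927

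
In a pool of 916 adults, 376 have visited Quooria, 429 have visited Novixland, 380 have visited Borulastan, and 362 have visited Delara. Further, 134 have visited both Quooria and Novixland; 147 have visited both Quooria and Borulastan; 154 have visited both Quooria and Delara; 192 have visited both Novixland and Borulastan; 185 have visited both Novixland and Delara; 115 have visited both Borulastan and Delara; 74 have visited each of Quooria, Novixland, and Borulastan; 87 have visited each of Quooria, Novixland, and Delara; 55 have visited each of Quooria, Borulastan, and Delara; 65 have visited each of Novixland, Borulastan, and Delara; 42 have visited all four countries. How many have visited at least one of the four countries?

N(≥1) = 376 + 429 + 380 + 362 − 134 − 147 − 154 − 192 − 185 − 115 + 74 + 87 + 55 + 65 − 42 = 859

859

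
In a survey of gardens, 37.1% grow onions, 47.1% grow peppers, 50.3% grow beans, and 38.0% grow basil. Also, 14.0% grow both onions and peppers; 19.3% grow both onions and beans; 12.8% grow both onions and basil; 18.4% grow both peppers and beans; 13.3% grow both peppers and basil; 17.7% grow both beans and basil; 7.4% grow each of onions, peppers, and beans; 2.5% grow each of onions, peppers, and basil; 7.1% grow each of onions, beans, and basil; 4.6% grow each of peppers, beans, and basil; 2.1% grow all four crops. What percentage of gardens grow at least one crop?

Using inclusion–exclusion:
P(union) = 37.1 + 47.1 + 50.3 + 38.0 − 14.0 − 19.3 − 12.8 − 18.4 − 13.3 − 17.7 + 7.4 + 2.5 + 7.1 + 4.6 − 2.1 = 96.5%

96.5%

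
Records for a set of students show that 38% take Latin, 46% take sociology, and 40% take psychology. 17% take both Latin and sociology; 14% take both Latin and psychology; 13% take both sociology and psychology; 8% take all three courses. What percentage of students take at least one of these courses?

88%

By inclusion–exclusion:
P(union) = 38 + 46 + 40 − 17 − 14 − 13 + 8 = 88%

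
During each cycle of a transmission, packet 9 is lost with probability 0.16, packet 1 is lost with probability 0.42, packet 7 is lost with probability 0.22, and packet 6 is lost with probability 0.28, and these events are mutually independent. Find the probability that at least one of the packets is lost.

Since the events are independent, P(none) is the product of the individual non-occurrence probabilities.
P(none) = (1 − 0.16) × (1 − 0.42) × (1 − 0.22) × (1 − 0.28) = 0.84 × 0.58 × 0.78 × 0.72 = 0.27361152
P(at least one) = 1 − 0.27361152 = 0.72638848

0.72638848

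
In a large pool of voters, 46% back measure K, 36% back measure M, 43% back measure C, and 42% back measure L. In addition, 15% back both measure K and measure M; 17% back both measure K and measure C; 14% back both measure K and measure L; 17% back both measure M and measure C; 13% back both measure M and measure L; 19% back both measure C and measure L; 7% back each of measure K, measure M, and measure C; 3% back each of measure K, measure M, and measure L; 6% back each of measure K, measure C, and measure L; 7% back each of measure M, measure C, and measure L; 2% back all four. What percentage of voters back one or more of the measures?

93%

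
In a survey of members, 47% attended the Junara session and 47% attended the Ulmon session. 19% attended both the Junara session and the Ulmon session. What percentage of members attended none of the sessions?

P(at least one) = 47 + 47 − 19 = 75%
P(none) = 100% − 75% = 25%

25%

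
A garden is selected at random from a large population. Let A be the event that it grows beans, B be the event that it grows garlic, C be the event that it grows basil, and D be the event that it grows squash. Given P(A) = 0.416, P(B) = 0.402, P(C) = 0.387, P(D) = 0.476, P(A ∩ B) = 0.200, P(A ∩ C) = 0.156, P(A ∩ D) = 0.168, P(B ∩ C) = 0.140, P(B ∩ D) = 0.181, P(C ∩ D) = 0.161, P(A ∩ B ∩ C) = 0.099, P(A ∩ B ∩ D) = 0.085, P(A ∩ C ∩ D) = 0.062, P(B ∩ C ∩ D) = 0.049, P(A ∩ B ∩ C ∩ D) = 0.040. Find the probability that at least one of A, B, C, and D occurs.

Inclusion–exclusion gives
P(A ∪ B ∪ C ∪ D) = 0.416 + 0.402 + 0.387 + 0.476 − 0.200 − 0.156 − 0.168 − 0.140 − 0.181 − 0.161 + 0.099 + 0.085 + 0.062 + 0.049 − 0.040 = 0.930

0.930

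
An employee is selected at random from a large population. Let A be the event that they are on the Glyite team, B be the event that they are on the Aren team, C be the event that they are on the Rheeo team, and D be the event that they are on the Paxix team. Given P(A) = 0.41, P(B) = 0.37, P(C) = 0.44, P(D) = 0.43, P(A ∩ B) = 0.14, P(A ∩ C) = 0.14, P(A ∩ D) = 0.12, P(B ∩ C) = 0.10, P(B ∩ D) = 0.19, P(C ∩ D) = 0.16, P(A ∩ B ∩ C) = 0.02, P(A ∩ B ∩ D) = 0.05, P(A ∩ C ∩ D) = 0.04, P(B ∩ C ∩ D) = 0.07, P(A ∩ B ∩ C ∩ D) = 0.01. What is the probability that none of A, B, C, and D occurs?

By inclusion–exclusion:
P(A ∪ B ∪ C ∪ D) = 0.41 + 0.37 + 0.44 + 0.43 − 0.14 − 0.14 − 0.12 − 0.10 − 0.19 − 0.16 + 0.02 + 0.05 + 0.04 + 0.07 − 0.01 = 0.97
P(none) = 1 − 0.97 = 0.03

0.03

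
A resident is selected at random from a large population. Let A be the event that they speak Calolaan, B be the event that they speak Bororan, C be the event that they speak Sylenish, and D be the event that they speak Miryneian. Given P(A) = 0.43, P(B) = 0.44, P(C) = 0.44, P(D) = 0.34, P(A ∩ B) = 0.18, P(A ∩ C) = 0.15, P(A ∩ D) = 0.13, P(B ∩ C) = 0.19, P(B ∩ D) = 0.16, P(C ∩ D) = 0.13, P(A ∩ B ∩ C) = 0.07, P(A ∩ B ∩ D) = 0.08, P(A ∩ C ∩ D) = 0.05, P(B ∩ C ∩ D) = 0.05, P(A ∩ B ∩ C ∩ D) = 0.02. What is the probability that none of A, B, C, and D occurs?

0.06

By inclusion–exclusion:
P(A ∪ B ∪ C ∪ D) = 0.43 + 0.44 + 0.44 + 0.34 − 0.18 − 0.15 − 0.13 − 0.19 − 0.16 − 0.13 + 0.07 + 0.08 + 0.05 + 0.05 − 0.02 = 0.94
P(none) = 1 − 0.94 = 0.06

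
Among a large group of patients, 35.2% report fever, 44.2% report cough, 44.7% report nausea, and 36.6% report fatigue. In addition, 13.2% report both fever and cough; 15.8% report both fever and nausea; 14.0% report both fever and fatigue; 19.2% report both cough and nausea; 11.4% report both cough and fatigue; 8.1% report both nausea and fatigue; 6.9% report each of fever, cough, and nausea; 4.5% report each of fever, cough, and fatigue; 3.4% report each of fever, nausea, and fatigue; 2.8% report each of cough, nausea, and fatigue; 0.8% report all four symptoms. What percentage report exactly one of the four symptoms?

46.9%

Using the inclusion–exclusion count for exactly one event:
P(exactly one) = 35.2 + 44.2 + 44.7 + 36.6 − 2·13.2 − 2·15.8 − 2·14.0 − 2·19.2 − 2·11.4 − 2·8.1 + 3·6.9 + 3·4.5 + 3·3.4 + 3·2.8 − 4·0.8 = 46.9%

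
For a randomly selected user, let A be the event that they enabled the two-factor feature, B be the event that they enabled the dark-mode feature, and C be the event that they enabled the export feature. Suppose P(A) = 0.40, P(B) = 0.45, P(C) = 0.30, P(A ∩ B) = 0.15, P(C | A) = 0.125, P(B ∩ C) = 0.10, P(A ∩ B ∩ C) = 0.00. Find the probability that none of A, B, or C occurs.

0.15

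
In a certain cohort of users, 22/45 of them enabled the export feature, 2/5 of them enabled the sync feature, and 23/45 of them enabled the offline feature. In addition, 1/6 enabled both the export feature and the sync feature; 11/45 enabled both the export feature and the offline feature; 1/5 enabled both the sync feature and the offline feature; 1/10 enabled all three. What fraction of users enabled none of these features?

1/9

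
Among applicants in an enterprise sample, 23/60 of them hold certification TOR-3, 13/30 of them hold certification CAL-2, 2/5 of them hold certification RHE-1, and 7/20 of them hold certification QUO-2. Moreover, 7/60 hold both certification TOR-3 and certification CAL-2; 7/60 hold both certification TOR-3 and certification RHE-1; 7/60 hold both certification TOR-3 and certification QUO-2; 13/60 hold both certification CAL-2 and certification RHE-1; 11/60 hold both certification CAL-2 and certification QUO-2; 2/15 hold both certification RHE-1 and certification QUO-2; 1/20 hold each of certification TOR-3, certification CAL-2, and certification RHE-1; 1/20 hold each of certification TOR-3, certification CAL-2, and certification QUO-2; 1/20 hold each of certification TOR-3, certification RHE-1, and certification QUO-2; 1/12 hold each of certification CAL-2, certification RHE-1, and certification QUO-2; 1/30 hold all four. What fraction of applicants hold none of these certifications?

7/60

By inclusion-exclusion,
P(union) = 23/60 + 13/30 + 2/5 + 7/20 − 7/60 − 7/60 − 7/60 − 13/60 − 11/60 − 2/15 + 1/20 + 1/20 + 1/20 + 1/12 − 1/30 = 53/60
P(none) = 1 − 53/60 = 7/60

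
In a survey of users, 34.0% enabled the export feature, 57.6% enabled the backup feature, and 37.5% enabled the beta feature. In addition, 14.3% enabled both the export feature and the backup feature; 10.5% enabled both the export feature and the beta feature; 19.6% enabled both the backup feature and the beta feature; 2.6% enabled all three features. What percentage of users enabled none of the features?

By inclusion-exclusion,
P(at least one) = 34.0 + 57.6 + 37.5 − 14.3 − 10.5 − 19.6 + 2.6 = 87.3%
P(none) = 100% − 87.3% = 12.7%

12.7%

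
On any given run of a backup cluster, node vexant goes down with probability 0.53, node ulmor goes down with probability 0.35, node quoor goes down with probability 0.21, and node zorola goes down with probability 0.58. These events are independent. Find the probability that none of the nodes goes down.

P(none) = (1 − 0.53) × (1 − 0.35) × (1 − 0.21) × (1 − 0.58) = 0.47 × 0.65 × 0.79 × 0.42 = 0.1013649

0.1013649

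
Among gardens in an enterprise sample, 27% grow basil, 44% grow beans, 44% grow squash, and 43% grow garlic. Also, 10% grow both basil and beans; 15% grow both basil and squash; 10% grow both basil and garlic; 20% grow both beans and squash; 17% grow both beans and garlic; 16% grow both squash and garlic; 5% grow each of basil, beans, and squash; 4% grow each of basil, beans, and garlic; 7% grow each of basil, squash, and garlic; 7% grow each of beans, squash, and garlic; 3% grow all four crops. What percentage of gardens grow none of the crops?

Using inclusion–exclusion:
P(≥1) = 27 + 44 + 44 + 43 − 10 − 15 − 10 − 20 − 17 − 16 + 5 + 4 + 7 + 7 − 3 = 90%
P(none) = 100% − 90% = 10%

10%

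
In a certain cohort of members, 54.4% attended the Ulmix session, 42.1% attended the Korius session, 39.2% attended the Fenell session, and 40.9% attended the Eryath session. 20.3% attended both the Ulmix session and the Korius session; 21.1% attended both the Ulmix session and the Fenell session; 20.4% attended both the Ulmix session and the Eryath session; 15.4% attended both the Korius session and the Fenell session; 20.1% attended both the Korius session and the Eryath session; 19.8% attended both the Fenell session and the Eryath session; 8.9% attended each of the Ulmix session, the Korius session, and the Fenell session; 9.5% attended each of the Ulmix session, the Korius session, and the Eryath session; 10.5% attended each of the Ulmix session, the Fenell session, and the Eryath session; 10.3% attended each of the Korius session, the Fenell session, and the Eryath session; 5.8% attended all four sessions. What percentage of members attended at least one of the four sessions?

92.9%

P(union) = 54.4 + 42.1 + 39.2 + 40.9 − 20.3 − 21.1 − 20.4 − 15.4 − 20.1 − 19.8 + 8.9 + 9.5 + 10.5 + 10.3 − 5.8 = 92.9%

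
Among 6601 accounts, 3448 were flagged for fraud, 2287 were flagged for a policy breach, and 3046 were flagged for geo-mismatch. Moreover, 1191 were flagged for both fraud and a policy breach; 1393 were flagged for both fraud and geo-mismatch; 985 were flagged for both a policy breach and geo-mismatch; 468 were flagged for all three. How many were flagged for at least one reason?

Apply inclusion-exclusion:
N(≥1) = 3448 + 2287 + 3046 − 1191 − 1393 − 985 + 468 = 5680

5680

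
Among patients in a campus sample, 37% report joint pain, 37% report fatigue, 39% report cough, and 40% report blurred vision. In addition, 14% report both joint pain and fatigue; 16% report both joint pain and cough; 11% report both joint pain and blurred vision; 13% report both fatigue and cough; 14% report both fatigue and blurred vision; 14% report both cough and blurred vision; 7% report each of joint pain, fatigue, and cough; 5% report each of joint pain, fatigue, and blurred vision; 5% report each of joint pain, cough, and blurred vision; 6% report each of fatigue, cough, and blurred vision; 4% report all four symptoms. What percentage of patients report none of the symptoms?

Using inclusion–exclusion:
P(≥1) = 37 + 37 + 39 + 40 − 14 − 16 − 11 − 13 − 14 − 14 + 7 + 5 + 5 + 6 − 4 = 90%
P(none) = 100% − 90% = 10%

10%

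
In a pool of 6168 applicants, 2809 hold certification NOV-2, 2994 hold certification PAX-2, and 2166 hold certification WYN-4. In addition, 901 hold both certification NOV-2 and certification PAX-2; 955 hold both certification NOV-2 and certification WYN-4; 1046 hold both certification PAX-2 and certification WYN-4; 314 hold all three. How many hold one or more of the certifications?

|union| = 2809 + 2994 + 2166 − 901 − 955 − 1046 + 314 = 5381

5381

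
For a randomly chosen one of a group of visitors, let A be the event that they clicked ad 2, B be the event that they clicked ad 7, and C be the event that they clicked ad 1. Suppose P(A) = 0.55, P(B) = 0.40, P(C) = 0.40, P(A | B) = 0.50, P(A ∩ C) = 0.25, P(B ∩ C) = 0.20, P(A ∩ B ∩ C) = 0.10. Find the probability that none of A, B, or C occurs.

P(A ∩ B) = P(B)·P(A|B) = 0.40 × 0.50 = 0.20
P(A ∪ B ∪ C) = 0.55 + 0.40 + 0.40 − 0.20 − 0.25 − 0.20 + 0.10 = 0.80
P(none) = 1 − 0.80 = 0.20

0.20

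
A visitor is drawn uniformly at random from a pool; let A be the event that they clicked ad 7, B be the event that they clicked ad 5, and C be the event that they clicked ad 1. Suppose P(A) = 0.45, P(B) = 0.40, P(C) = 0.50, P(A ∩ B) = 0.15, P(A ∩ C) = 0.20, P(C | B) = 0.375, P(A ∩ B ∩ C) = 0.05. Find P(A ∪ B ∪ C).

P(B ∩ C) = P(B)·P(C|B) = 0.40 × 0.375 = 0.15
P(A ∪ B ∪ C) = 0.45 + 0.40 + 0.50 − 0.15 − 0.20 − 0.15 + 0.05 = 0.90

0.90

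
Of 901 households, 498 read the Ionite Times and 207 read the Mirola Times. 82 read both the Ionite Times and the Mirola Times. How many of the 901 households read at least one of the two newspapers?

N(≥1) = 498 + 207 − 82 = 623

623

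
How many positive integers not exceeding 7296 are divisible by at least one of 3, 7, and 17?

3372

By inclusion-exclusion,
2432 + 1042 + 429 − 347 − 143 − 61 + 20 = 3372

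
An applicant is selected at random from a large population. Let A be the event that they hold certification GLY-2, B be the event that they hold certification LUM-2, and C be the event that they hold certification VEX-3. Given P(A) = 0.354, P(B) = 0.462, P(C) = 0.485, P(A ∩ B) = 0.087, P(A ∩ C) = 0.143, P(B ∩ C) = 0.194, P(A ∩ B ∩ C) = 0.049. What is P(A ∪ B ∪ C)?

Inclusion–exclusion gives
P(A ∪ B ∪ C) = 0.354 + 0.462 + 0.485 − 0.087 − 0.143 − 0.194 + 0.049 = 0.926

0.926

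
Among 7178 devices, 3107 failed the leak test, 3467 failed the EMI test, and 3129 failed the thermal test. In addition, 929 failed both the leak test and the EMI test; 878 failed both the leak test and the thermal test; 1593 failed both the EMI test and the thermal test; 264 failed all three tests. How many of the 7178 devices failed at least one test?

6567

By inclusion–exclusion:
N(≥1) = 3107 + 3467 + 3129 − 929 − 878 − 1593 + 264 = 6567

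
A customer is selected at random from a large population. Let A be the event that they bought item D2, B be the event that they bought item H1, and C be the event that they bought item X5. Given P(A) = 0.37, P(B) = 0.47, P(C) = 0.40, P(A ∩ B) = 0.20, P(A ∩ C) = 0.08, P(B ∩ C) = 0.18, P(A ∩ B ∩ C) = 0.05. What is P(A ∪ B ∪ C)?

P(A ∪ B ∪ C) = 0.37 + 0.47 + 0.40 − 0.20 − 0.08 − 0.18 + 0.05 = 0.83

0.83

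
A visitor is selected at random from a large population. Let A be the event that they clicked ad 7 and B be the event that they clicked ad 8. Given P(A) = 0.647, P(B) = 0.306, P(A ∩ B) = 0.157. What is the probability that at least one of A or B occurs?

0.796

P(A ∪ B) = 0.647 + 0.306 − 0.157 = 0.796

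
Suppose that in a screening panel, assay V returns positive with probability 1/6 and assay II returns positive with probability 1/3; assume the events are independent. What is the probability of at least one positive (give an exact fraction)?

4/9

P(none) = (1 − 1/6) × (1 − 1/3) = 5/6 × 2/3 = 5/9
P(at least one) = 1 − 5/9 = 4/9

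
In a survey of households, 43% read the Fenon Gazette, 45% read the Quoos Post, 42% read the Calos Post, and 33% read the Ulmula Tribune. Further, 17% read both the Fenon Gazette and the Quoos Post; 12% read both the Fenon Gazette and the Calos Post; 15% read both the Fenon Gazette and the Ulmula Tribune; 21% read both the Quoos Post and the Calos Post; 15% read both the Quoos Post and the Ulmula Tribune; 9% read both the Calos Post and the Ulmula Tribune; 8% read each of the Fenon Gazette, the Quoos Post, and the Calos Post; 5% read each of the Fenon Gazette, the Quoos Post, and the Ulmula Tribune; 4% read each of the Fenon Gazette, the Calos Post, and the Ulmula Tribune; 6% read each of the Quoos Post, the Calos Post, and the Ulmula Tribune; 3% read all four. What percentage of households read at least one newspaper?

94%

Inclusion–exclusion gives
P(union) = 43 + 45 + 42 + 33 − 17 − 12 − 15 − 21 − 15 − 9 + 8 + 5 + 4 + 6 − 3 = 94%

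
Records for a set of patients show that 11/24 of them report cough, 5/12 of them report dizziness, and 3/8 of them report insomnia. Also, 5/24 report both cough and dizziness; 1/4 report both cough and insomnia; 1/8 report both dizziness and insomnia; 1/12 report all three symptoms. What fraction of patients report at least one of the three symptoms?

P(≥1) = 11/24 + 5/12 + 3/8 − 5/24 − 1/4 − 1/8 + 1/12 = 3/4

3/4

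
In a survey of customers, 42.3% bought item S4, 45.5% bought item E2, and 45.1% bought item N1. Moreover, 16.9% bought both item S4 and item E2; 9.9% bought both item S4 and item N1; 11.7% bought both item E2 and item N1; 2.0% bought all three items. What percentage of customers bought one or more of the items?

Apply inclusion-exclusion:
P(union) = 42.3 + 45.5 + 45.1 − 16.9 − 9.9 − 11.7 + 2.0 = 96.4%

96.4%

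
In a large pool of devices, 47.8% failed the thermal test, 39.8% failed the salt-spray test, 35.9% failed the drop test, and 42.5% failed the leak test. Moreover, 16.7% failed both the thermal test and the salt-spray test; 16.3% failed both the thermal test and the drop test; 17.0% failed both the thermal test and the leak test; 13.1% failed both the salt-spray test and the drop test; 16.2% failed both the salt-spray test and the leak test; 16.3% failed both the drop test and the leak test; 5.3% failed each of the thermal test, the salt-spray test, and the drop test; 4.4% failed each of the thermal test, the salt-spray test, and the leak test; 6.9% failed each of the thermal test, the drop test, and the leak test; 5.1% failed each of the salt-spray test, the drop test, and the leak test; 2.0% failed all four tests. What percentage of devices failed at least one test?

P(at least one) = 47.8 + 39.8 + 35.9 + 42.5 − 16.7 − 16.3 − 17.0 − 13.1 − 16.2 − 16.3 + 5.3 + 4.4 + 6.9 + 5.1 − 2.0 = 90.1%

90.1%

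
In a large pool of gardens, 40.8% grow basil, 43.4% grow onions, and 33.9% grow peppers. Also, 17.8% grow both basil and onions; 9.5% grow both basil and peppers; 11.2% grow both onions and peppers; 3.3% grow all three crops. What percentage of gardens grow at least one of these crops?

82.9%

P(union) = 40.8 + 43.4 + 33.9 − 17.8 − 9.5 − 11.2 + 3.3 = 82.9%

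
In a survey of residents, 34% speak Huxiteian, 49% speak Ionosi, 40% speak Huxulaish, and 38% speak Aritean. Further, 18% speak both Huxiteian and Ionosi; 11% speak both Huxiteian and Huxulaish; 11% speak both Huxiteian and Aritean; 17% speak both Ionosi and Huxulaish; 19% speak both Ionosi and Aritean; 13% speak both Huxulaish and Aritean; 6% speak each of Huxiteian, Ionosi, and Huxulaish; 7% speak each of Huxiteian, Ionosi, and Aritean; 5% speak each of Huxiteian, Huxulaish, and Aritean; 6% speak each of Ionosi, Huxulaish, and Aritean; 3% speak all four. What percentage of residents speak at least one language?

93%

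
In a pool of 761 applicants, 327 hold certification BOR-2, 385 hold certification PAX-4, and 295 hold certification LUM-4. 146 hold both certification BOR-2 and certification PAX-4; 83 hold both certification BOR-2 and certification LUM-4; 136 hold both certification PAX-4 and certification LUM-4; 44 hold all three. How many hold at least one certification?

N(≥1) = 327 + 385 + 295 − 146 − 83 − 136 + 44 = 686

686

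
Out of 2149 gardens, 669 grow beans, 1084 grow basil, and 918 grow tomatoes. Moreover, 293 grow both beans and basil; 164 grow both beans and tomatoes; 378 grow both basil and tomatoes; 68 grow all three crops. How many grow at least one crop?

Using inclusion–exclusion:
|union| = 669 + 1084 + 918 − 293 − 164 − 378 + 68 = 1904

1904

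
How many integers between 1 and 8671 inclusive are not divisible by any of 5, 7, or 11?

5405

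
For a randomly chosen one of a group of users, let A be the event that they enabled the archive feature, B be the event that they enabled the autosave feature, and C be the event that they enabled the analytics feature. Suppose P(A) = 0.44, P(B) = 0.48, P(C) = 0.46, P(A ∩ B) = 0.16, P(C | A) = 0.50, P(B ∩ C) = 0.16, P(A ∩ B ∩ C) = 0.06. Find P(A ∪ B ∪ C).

0.90

P(A ∩ C) = P(A)·P(C|A) = 0.44 × 0.50 = 0.22
By inclusion–exclusion:
P(A ∪ B ∪ C) = 0.44 + 0.48 + 0.46 − 0.16 − 0.22 − 0.16 + 0.06 = 0.90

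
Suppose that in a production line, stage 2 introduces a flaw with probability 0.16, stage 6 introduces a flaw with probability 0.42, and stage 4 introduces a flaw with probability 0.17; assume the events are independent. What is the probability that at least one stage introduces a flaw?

0.595624

Independence gives P(none) = ∏(1 − pᵢ).
P(none) = (1 − 0.16) × (1 − 0.42) × (1 − 0.17) = 0.84 × 0.58 × 0.83 = 0.404376
P(at least one) = 1 − 0.404376 = 0.595624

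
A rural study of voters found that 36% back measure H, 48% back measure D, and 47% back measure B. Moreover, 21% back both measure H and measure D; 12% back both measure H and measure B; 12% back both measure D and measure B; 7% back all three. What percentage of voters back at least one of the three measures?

P(≥1) = 36 + 48 + 47 − 21 − 12 − 12 + 7 = 93%

93%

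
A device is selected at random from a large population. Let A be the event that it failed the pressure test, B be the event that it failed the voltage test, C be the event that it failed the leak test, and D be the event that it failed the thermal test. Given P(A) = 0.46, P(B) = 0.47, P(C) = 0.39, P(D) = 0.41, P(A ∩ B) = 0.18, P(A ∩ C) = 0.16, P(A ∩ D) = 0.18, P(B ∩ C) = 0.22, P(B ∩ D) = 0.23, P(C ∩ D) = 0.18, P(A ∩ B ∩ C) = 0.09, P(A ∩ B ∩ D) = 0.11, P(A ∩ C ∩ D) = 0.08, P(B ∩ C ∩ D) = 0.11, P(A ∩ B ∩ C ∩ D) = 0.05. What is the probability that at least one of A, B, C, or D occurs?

0.92

Apply inclusion-exclusion:
P(A ∪ B ∪ C ∪ D) = 0.46 + 0.47 + 0.39 + 0.41 − 0.18 − 0.16 − 0.18 − 0.22 − 0.23 − 0.18 + 0.09 + 0.11 + 0.08 + 0.11 − 0.05 = 0.92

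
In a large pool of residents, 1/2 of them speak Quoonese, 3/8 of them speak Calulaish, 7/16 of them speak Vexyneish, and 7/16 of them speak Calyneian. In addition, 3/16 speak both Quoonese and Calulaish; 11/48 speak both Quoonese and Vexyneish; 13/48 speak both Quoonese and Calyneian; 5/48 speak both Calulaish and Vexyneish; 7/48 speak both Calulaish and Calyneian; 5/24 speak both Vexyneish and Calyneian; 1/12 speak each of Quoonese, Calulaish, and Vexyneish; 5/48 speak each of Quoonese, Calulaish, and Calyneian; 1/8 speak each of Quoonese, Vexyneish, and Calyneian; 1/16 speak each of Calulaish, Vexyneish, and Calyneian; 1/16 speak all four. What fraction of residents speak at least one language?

11/12

Apply inclusion-exclusion:
P(union) = 1/2 + 3/8 + 7/16 + 7/16 − 3/16 − 11/48 − 13/48 − 5/48 − 7/48 − 5/24 + 1/12 + 5/48 + 1/8 + 1/16 − 1/16 = 11/12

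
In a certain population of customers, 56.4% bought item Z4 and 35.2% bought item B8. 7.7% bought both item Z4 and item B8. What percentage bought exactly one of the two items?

P(exactly one) = 56.4 + 35.2 − 2·7.7 = 76.2%

76.2%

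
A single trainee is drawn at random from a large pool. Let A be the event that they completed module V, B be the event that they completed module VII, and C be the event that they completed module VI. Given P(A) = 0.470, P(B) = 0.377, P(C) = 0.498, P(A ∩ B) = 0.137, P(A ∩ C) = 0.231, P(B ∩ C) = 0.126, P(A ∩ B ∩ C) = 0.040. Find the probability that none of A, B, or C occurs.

0.109

By inclusion-exclusion,
P(A ∪ B ∪ C) = 0.470 + 0.377 + 0.498 − 0.137 − 0.231 − 0.126 + 0.040 = 0.891
P(none) = 1 − 0.891 = 0.109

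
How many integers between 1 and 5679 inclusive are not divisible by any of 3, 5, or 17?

2850

By inclusion-exclusion,
1893 + 1135 + 334 − 378 − 111 − 66 + 22 = 2829
5679 − 2829 = 2850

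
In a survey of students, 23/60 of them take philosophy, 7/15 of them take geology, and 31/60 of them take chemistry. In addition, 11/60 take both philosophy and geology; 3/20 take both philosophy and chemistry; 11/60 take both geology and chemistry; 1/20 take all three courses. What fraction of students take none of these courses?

P(union) = 23/60 + 7/15 + 31/60 − 11/60 − 3/20 − 11/60 + 1/20 = 9/10
P(none) = 1 − 9/10 = 1/10

1/10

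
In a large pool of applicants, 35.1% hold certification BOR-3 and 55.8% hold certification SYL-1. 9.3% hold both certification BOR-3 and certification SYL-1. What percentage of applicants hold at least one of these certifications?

Inclusion–exclusion gives
P(≥1) = 35.1 + 55.8 − 9.3 = 81.6%

81.6%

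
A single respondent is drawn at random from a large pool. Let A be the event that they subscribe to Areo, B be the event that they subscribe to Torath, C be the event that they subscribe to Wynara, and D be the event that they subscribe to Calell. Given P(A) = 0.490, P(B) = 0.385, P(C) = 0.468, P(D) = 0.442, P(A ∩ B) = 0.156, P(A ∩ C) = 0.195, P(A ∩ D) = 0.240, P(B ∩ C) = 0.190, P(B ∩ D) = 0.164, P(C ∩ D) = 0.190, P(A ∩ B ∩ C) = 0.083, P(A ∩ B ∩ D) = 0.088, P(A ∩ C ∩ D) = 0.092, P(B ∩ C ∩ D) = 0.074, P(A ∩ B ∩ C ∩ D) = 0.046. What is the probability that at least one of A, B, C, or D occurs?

Using inclusion–exclusion:
P(A ∪ B ∪ C ∪ D) = 0.490 + 0.385 + 0.468 + 0.442 − 0.156 − 0.195 − 0.240 − 0.190 − 0.164 − 0.190 + 0.083 + 0.088 + 0.092 + 0.074 − 0.046 = 0.941

0.941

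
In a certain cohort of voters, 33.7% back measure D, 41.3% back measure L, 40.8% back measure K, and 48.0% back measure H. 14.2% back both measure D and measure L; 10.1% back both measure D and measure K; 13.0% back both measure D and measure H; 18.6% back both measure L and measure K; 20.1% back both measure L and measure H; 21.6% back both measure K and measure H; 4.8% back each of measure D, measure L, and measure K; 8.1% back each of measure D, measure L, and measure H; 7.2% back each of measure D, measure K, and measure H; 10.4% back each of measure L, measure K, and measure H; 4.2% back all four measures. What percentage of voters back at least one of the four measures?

Apply inclusion-exclusion:
P(union) = 33.7 + 41.3 + 40.8 + 48.0 − 14.2 − 10.1 − 13.0 − 18.6 − 20.1 − 21.6 + 4.8 + 8.1 + 7.2 + 10.4 − 4.2 = 92.5%

92.5%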